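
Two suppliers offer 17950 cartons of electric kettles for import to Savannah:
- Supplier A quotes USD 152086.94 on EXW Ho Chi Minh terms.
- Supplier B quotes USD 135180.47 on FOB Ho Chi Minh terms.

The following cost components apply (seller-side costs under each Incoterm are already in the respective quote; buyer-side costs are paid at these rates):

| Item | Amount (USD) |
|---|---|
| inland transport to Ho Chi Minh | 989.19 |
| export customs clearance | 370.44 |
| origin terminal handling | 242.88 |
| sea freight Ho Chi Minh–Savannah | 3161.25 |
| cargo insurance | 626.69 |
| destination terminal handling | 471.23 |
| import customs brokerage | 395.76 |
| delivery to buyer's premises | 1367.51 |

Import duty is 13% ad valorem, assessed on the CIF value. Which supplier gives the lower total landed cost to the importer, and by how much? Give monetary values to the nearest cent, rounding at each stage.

Supplier A (EXW):
CIF value = EXW price + inland to port + export clearance + origin terminal + freight + insurance = 152086.94 + 989.19 + 370.44 + 242.88 + 3161.25 + 626.69 = 157477.39
Import duty = 157477.39 × 13% = 20472.06
Buyer bears (A): 989.19 + 370.44 + 242.88 + 3161.25 + 626.69 + 471.23 + 395.76 + 1367.51 = 7624.95
Landed cost (A) = invoice 152086.94 + 7624.95 + duty 20472.06 = 180183.95
Supplier B (FOB):
CIF value = FOB price + freight + insurance = 135180.47 + 3161.25 + 626.69 = 138968.41
Import duty = 138968.41 × 13% = 18065.89
Buyer bears (B): 3161.25 + 626.69 + 471.23 + 395.76 + 1367.51 = 6022.44
Landed cost (B) = invoice 135180.47 + 6022.44 + duty 18065.89 = 159268.80
Difference = |180183.95 − 159268.80| = 20915.15

Supplier B is cheaper by USD 20915.15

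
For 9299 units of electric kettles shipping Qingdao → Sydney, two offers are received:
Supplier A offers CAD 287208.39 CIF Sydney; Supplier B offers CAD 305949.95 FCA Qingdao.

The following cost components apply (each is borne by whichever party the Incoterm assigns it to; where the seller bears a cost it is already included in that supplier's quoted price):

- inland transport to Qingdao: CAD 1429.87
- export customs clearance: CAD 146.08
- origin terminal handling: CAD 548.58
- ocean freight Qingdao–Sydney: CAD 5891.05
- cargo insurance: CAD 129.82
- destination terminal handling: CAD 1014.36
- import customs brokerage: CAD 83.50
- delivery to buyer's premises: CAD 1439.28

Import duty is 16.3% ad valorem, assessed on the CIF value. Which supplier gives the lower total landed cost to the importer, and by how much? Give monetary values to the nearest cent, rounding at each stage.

Supplier A (CIF):
The CIF price already equals the CIF value: 287208.39
Import duty = 287208.39 × 16.3% = 46814.97
Buyer bears (A): 1014.36 + 83.50 + 1439.28 = 2537.14
Landed cost (A) = invoice 287208.39 + 2537.14 + duty 46814.97 = 336560.50
Supplier B (FCA):
CIF value = FCA price + origin terminal + freight + insurance = 305949.95 + 548.58 + 5891.05 + 129.82 = 312519.40
Import duty = 312519.40 × 16.3% = 50940.66
Buyer bears (B): 548.58 + 5891.05 + 129.82 + 1014.36 + 83.50 + 1439.28 = 9106.59
Landed cost (B) = invoice 305949.95 + 9106.59 + duty 50940.66 = 365997.20
Difference = |336560.50 − 365997.20| = 29436.70

Supplier A is cheaper by CAD 29436.70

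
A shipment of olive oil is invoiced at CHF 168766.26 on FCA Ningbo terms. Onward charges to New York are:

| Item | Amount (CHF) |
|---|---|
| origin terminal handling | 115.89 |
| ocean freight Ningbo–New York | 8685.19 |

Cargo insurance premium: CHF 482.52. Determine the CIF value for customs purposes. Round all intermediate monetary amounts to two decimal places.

CIF value: CHF 178049.86

CIF = FCA price + pre-shipment costs + freight + insurance
CIF = 168766.26 + 115.89 + 8685.19 + 482.52 = 178049.86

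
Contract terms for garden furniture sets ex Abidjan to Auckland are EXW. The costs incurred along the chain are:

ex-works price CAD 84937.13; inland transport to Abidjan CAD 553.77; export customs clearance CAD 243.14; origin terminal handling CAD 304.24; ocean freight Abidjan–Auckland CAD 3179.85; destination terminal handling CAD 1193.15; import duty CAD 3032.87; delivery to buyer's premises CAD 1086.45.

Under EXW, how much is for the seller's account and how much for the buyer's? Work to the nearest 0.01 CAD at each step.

Seller: CAD 84937.13; buyer: CAD 9593.47

EXW: the seller makes goods available at their premises; the buyer bears all onward costs.
Seller's account: goods 84937.13 = 84937.13
Buyer's account: inland to port 553.77 + export clearance 243.14 + origin terminal 304.24 + freight 3179.85 + destination terminal 1193.15 + duty 3032.87 + delivery 1086.45 = 9593.47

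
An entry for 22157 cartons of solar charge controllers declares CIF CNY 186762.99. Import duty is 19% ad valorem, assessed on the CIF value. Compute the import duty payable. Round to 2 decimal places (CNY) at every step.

Import duty: CNY 35484.97

Import duty = 186762.99 × 19% = 35484.97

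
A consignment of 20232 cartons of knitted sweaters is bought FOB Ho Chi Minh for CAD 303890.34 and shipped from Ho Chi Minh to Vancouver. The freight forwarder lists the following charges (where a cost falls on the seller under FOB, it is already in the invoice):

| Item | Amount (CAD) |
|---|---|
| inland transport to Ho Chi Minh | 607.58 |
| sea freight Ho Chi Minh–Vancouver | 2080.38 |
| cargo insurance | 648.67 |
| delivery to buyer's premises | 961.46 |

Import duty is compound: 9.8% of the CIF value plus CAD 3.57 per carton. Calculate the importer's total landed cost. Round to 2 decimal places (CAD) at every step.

Total landed cost: CAD 409857.79

FOB: the seller bears costs until goods are on board at the origin port; the buyer bears freight, insurance and all costs thereafter.
Already in the invoice (seller's account under FOB): inland to port — exclude.
CIF value = FOB price + freight + insurance = 303890.34 + 2080.38 + 648.67 = 306619.39
Ad valorem component: 306619.39 × 9.8% = 30048.70
Specific component: 20232 × 3.57 = 72228.24
Import duty = 30048.70 + 72228.24 = 102276.94
Buyer bears: freight 2080.38 + insurance 648.67 + delivery 961.46 + duty 102276.94 = 105967.45
Landed cost = invoice 303890.34 + 105967.45 = 409857.79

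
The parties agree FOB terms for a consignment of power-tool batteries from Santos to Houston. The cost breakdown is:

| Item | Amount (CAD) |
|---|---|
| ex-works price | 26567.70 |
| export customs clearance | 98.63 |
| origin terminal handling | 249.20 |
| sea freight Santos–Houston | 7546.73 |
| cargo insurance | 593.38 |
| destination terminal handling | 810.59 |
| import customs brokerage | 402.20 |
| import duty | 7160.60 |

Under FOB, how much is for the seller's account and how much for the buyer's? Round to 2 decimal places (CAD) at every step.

Seller: CAD 26915.53; buyer: CAD 16513.50

FOB: the seller bears costs until goods are on board at the origin port; the buyer bears freight, insurance and all costs thereafter.
Seller's account: goods 26567.70 + export clearance 98.63 + origin terminal 249.20 = 26915.53
Buyer's account: freight 7546.73 + insurance 593.38 + destination terminal 810.59 + brokerage 402.20 + duty 7160.60 = 16513.50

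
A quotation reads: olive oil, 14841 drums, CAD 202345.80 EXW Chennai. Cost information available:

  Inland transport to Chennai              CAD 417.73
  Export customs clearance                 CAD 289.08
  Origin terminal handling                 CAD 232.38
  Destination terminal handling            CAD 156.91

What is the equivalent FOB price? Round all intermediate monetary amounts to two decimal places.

FOB price: CAD 203284.99

Not relevant to the conversion: destination terminal — on the buyer under both terms; not part of either seller's price.
From EXW to FOB, the seller additionally bears: inland to port, export clearance, origin terminal.
FOB price = 202345.80 + 417.73 + 289.08 + 232.38 = 203284.99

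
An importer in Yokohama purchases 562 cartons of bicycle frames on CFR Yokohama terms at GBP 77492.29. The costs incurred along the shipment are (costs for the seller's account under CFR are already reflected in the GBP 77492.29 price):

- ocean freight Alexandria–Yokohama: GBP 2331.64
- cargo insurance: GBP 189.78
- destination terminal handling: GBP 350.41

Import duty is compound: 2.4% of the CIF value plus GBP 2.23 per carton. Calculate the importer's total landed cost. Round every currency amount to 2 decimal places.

CFR: the seller pays costs through ocean freight to the destination port, but not insurance.
Already in the invoice (seller's account under CFR): freight — exclude.
CIF value = CFR price + insurance = 77492.29 + 189.78 = 77682.07
Ad valorem component: 77682.07 × 2.4% = 1864.37
Specific component: 562 × 2.23 = 1253.26
Import duty = 1864.37 + 1253.26 = 3117.63
Buyer bears: insurance 189.78 + destination terminal 350.41 + duty 3117.63 = 3657.82
Landed cost = invoice 77492.29 + 3657.82 = 81150.11

Total landed cost: GBP 81150.11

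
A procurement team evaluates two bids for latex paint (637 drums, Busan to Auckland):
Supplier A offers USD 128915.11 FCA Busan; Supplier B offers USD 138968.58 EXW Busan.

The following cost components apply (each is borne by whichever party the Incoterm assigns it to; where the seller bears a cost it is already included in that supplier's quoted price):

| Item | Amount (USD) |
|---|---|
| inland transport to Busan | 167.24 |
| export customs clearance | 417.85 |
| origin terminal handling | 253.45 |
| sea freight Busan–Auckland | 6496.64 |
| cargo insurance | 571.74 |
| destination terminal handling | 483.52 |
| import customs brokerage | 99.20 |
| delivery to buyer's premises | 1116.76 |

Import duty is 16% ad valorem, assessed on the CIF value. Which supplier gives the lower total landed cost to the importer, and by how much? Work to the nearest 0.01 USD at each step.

Supplier A is cheaper by USD 12340.73

Supplier A (FCA):
CIF value = FCA price + origin terminal + freight + insurance = 128915.11 + 253.45 + 6496.64 + 571.74 = 136236.94
Import duty = 136236.94 × 16% = 21797.91
Buyer bears (A): 253.45 + 6496.64 + 571.74 + 483.52 + 99.20 + 1116.76 = 9021.31
Landed cost (A) = invoice 128915.11 + 9021.31 + duty 21797.91 = 159734.33
Supplier B (EXW):
CIF value = EXW price + inland to port + export clearance + origin terminal + freight + insurance = 138968.58 + 167.24 + 417.85 + 253.45 + 6496.64 + 571.74 = 146875.50
Import duty = 146875.50 × 16% = 23500.08
Buyer bears (B): 167.24 + 417.85 + 253.45 + 6496.64 + 571.74 + 483.52 + 99.20 + 1116.76 = 9606.40
Landed cost (B) = invoice 138968.58 + 9606.40 + duty 23500.08 = 172075.06
Difference = |159734.33 − 172075.06| = 12340.73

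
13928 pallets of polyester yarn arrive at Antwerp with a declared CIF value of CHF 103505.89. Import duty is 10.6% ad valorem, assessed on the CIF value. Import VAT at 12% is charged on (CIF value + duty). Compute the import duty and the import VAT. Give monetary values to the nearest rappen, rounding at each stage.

Import duty: CHF 10971.62; import VAT: CHF 13737.30

Import duty = 103505.89 × 10.6% = 10971.62
VAT base = CIF + duty = 103505.89 + 10971.62 = 114477.51
Import VAT = 114477.51 × 12% = 13737.30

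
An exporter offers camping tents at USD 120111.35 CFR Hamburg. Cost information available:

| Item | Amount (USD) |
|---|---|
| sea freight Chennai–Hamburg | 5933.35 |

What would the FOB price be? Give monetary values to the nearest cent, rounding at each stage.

From CFR to FOB, the seller no longer bears: freight.
FOB price = 120111.35 − 5933.35 = 114178.00

FOB price: USD 114178.00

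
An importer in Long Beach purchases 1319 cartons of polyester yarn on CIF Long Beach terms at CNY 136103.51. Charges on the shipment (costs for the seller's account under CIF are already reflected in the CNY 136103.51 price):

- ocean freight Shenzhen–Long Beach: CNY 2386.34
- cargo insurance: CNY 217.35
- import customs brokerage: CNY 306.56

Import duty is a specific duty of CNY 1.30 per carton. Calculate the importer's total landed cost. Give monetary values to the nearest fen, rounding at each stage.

Total landed cost: CNY 138124.77

CIF: the seller pays costs through ocean freight and marine insurance to the destination port.
Already in the invoice (seller's account under CIF): freight, insurance — exclude.
The CIF price already equals the CIF value: 136103.51
Import duty = 1319 × 1.30 = 1714.70
Buyer bears: brokerage 306.56 + duty 1714.70 = 2021.26
Landed cost = invoice 136103.51 + 2021.26 = 138124.77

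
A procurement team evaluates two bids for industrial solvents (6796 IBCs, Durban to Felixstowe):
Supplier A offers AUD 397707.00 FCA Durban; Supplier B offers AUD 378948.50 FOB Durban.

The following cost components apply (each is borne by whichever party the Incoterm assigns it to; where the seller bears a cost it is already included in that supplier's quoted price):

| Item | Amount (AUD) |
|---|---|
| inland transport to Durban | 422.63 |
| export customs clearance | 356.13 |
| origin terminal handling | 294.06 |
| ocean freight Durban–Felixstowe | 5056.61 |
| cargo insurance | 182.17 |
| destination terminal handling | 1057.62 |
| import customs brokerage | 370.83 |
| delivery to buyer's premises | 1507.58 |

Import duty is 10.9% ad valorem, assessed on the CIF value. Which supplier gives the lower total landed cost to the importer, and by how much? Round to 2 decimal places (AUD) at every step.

Supplier B is cheaper by AUD 21129.29

Supplier A (FCA):
CIF value = FCA price + origin terminal + freight + insurance = 397707.00 + 294.06 + 5056.61 + 182.17 = 403239.84
Import duty = 403239.84 × 10.9% = 43953.14
Buyer bears (A): 294.06 + 5056.61 + 182.17 + 1057.62 + 370.83 + 1507.58 = 8468.87
Landed cost (A) = invoice 397707.00 + 8468.87 + duty 43953.14 = 450129.01
Supplier B (FOB):
CIF value = FOB price + freight + insurance = 378948.50 + 5056.61 + 182.17 = 384187.28
Import duty = 384187.28 × 10.9% = 41876.41
Buyer bears (B): 5056.61 + 182.17 + 1057.62 + 370.83 + 1507.58 = 8174.81
Landed cost (B) = invoice 378948.50 + 8174.81 + duty 41876.41 = 428999.72
Difference = |450129.01 − 428999.72| = 21129.29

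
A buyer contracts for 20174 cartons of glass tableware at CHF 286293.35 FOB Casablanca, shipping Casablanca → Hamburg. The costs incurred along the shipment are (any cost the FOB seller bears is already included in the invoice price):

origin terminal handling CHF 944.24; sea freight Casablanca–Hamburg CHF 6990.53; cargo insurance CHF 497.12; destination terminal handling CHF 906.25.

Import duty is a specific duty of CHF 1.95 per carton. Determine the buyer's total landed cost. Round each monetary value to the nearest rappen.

FOB: the seller bears costs until goods are on board at the origin port; the buyer bears freight, insurance and all costs thereafter.
Already in the invoice (seller's account under FOB): origin terminal — exclude.
CIF value = FOB price + freight + insurance = 286293.35 + 6990.53 + 497.12 = 293781.00
Import duty = 20174 × 1.95 = 39339.30
Buyer bears: freight 6990.53 + insurance 497.12 + destination terminal 906.25 + duty 39339.30 = 47733.20
Landed cost = invoice 286293.35 + 47733.20 = 334026.55

Total landed cost: CHF 334026.55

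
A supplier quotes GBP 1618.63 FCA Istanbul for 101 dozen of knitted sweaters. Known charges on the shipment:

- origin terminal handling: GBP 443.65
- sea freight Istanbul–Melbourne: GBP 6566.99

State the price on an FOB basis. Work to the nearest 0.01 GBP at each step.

Not relevant to the conversion: freight — on the buyer under both terms; not part of either seller's price.
From FCA to FOB, the seller additionally bears: origin terminal.
FOB price = 1618.63 + 443.65 = 2062.28

FOB price: GBP 2062.28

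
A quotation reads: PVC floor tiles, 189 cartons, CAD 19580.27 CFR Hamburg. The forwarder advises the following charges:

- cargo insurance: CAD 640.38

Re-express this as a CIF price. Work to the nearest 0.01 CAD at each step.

CIF price: CAD 20220.65

From CFR to CIF, the seller additionally bears: insurance.
CIF price = 19580.27 + 640.38 = 20220.65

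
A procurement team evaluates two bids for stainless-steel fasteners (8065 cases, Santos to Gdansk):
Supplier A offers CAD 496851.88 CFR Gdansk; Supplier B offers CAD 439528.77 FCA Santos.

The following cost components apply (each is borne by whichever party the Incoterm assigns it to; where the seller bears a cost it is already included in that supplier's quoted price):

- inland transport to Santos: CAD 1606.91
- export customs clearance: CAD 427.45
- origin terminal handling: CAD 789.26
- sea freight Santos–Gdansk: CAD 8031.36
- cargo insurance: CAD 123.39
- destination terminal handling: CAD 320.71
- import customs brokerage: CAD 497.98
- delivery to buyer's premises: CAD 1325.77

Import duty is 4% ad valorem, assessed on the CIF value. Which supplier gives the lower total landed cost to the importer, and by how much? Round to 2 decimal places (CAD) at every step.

Supplier B is cheaper by CAD 50442.59

Supplier A (CFR):
CIF value = CFR price + insurance = 496851.88 + 123.39 = 496975.27
Import duty = 496975.27 × 4% = 19879.01
Buyer bears (A): 123.39 + 320.71 + 497.98 + 1325.77 = 2267.85
Landed cost (A) = invoice 496851.88 + 2267.85 + duty 19879.01 = 518998.74
Supplier B (FCA):
CIF value = FCA price + origin terminal + freight + insurance = 439528.77 + 789.26 + 8031.36 + 123.39 = 448472.78
Import duty = 448472.78 × 4% = 17938.91
Buyer bears (B): 789.26 + 8031.36 + 123.39 + 320.71 + 497.98 + 1325.77 = 11088.47
Landed cost (B) = invoice 439528.77 + 11088.47 + duty 17938.91 = 468556.15
Difference = |518998.74 − 468556.15| = 50442.59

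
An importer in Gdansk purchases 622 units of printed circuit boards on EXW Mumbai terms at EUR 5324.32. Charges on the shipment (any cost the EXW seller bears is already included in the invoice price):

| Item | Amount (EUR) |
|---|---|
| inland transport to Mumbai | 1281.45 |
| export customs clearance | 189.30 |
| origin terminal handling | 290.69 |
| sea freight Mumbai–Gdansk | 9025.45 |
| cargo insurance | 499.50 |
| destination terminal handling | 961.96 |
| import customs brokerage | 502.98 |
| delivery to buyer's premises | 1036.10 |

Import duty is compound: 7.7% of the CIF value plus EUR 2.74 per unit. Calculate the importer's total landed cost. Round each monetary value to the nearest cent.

EXW: the seller makes goods available at their premises; the buyer bears all onward costs.
CIF value = EXW price + inland to port + export clearance + origin terminal + freight + insurance = 5324.32 + 1281.45 + 189.30 + 290.69 + 9025.45 + 499.50 = 16610.71
Ad valorem component: 16610.71 × 7.7% = 1279.02
Specific component: 622 × 2.74 = 1704.28
Import duty = 1279.02 + 1704.28 = 2983.30
Buyer bears: inland to port 1281.45 + export clearance 189.30 + origin terminal 290.69 + freight 9025.45 + insurance 499.50 + destination terminal 961.96 + brokerage 502.98 + delivery 1036.10 + duty 2983.30 = 16770.73
Landed cost = invoice 5324.32 + 16770.73 = 22095.05

Total landed cost: EUR 22095.05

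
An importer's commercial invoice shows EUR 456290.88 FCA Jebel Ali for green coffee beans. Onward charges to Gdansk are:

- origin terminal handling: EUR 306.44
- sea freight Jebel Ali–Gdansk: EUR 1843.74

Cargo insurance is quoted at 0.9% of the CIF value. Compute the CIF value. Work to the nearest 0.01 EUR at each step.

CIF value: EUR 462604.50

Let C be the CIF value. C = FCA price + pre-shipment costs + freight + 0.9% × C
C − 0.9% × C = 456290.88 + 306.44 + 1843.74
0.991 × C = 458441.06
C = 458441.06 / 0.991 = 462604.50
Insurance premium = 0.9% × 462604.50 = 4163.44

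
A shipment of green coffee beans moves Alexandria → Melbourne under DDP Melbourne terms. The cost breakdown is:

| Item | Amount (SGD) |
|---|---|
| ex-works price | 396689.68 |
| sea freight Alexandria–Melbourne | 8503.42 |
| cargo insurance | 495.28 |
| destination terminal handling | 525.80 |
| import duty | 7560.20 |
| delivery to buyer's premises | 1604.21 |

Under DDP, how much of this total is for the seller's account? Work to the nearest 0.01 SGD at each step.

DDP: the seller bears all costs including import duty.
Seller's account: goods 396689.68 + freight 8503.42 + insurance 495.28 + destination terminal 525.80 + duty 7560.20 + delivery 1604.21 = 415378.59
Buyer's account: 0.00

Seller's account: SGD 415378.59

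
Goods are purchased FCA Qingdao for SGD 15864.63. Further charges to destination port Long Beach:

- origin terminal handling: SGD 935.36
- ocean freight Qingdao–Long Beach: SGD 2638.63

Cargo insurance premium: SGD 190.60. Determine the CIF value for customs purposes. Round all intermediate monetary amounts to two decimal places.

CIF value: SGD 19629.22

CIF = FCA price + pre-shipment costs + freight + insurance
CIF = 15864.63 + 935.36 + 2638.63 + 190.60 = 19629.22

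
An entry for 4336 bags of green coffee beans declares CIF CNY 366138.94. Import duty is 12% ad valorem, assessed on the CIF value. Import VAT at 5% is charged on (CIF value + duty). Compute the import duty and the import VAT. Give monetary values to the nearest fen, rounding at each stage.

Import duty: CNY 43936.67; import VAT: CNY 20503.78

Import duty = 366138.94 × 12% = 43936.67
VAT base = CIF + duty = 366138.94 + 43936.67 = 410075.61
Import VAT = 410075.61 × 5% = 20503.78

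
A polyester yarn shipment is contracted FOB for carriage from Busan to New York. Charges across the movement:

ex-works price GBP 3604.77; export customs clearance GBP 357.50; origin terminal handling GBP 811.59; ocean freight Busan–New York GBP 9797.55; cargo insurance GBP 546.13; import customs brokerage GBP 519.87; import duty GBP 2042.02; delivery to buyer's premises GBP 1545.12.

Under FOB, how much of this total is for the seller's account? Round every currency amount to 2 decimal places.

Seller's account: GBP 4773.86

FOB: the seller bears costs until goods are on board at the origin port; the buyer bears freight, insurance and all costs thereafter.
Seller's account: goods 3604.77 + export clearance 357.50 + origin terminal 811.59 = 4773.86
Buyer's account: freight 9797.55 + insurance 546.13 + brokerage 519.87 + duty 2042.02 + delivery 1545.12 = 14450.69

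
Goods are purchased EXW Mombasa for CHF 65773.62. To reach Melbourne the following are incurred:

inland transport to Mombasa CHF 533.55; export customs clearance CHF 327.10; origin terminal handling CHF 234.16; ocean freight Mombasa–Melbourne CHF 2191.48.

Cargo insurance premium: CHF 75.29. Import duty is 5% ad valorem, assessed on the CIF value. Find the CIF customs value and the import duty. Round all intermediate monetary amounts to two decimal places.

CIF = EXW price + pre-shipment costs + freight + insurance
CIF = 65773.62 + 533.55 + 327.10 + 234.16 + 2191.48 + 75.29 = 69135.20
Import duty = 69135.20 × 5% = 3456.76

CIF value: CHF 69135.20; import duty: CHF 3456.76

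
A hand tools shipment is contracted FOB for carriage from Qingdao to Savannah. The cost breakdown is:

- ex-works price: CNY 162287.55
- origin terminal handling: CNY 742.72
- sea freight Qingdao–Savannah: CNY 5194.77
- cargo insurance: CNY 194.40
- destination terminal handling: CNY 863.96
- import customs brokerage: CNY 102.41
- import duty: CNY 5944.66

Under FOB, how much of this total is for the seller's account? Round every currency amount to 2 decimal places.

Seller's account: CNY 163030.27

FOB: the seller bears costs until goods are on board at the origin port; the buyer bears freight, insurance and all costs thereafter.
Seller's account: goods 162287.55 + origin terminal 742.72 = 163030.27
Buyer's account: freight 5194.77 + insurance 194.40 + destination terminal 863.96 + brokerage 102.41 + duty 5944.66 = 12300.20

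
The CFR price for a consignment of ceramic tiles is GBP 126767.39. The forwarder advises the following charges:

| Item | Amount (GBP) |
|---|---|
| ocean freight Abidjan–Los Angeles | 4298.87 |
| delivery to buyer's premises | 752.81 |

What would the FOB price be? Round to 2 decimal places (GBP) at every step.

FOB price: GBP 122468.52

Not relevant to the conversion: delivery — on the buyer under both terms; not part of either seller's price.
From CFR to FOB, the seller no longer bears: freight.
FOB price = 126767.39 − 4298.87 = 122468.52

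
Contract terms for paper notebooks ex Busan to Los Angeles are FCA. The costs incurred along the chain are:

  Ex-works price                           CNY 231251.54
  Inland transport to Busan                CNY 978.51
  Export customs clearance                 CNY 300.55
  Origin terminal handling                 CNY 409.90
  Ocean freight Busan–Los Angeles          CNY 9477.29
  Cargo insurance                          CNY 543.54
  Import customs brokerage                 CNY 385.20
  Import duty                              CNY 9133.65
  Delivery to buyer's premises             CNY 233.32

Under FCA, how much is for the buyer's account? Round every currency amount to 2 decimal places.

Buyer's account: CNY 20182.90

FCA: the seller delivers export-cleared goods to the carrier; the buyer bears costs from that point.
Seller's account: goods 231251.54 + inland to port 978.51 + export clearance 300.55 = 232530.60
Buyer's account: origin terminal 409.90 + freight 9477.29 + insurance 543.54 + brokerage 385.20 + duty 9133.65 + delivery 233.32 = 20182.90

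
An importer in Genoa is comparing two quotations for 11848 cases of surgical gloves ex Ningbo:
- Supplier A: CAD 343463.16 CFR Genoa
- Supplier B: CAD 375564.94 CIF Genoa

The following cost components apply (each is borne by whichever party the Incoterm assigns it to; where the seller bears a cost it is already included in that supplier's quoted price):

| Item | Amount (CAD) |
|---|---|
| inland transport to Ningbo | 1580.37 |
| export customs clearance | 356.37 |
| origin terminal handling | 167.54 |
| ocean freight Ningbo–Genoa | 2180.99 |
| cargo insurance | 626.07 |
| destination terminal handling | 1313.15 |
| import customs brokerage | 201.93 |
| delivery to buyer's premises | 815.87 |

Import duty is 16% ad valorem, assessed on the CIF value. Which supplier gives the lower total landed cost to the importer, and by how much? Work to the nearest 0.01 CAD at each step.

Supplier A (CFR):
CIF value = CFR price + insurance = 343463.16 + 626.07 = 344089.23
Import duty = 344089.23 × 16% = 55054.28
Buyer bears (A): 626.07 + 1313.15 + 201.93 + 815.87 = 2957.02
Landed cost (A) = invoice 343463.16 + 2957.02 + duty 55054.28 = 401474.46
Supplier B (CIF):
The CIF price already equals the CIF value: 375564.94
Import duty = 375564.94 × 16% = 60090.39
Buyer bears (B): 1313.15 + 201.93 + 815.87 = 2330.95
Landed cost (B) = invoice 375564.94 + 2330.95 + duty 60090.39 = 437986.28
Difference = |401474.46 − 437986.28| = 36511.82

Supplier A is cheaper by CAD 36511.82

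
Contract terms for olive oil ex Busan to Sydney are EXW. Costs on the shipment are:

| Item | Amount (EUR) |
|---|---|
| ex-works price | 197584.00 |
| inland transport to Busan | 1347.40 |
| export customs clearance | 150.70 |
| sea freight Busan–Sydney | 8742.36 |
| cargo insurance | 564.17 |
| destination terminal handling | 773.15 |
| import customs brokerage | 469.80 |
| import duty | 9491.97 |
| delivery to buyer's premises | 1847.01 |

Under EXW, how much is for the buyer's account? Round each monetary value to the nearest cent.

EXW: the seller makes goods available at their premises; the buyer bears all onward costs.
Seller's account: goods 197584.00 = 197584.00
Buyer's account: inland to port 1347.40 + export clearance 150.70 + freight 8742.36 + insurance 564.17 + destination terminal 773.15 + brokerage 469.80 + duty 9491.97 + delivery 1847.01 = 23386.56

Buyer's account: EUR 23386.56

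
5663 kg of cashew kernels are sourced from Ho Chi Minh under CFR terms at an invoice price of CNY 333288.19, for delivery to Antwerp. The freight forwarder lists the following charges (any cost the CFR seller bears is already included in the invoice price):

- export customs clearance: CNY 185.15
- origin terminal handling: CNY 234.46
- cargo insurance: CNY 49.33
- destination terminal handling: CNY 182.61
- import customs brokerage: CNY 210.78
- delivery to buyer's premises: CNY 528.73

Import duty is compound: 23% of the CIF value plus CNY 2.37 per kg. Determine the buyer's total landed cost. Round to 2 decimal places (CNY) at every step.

CFR: the seller pays costs through ocean freight to the destination port, but not insurance.
Already in the invoice (seller's account under CFR): export clearance, origin terminal — exclude.
CIF value = CFR price + insurance = 333288.19 + 49.33 = 333337.52
Ad valorem component: 333337.52 × 23% = 76667.63
Specific component: 5663 × 2.37 = 13421.31
Import duty = 76667.63 + 13421.31 = 90088.94
Buyer bears: insurance 49.33 + destination terminal 182.61 + brokerage 210.78 + delivery 528.73 + duty 90088.94 = 91060.39
Landed cost = invoice 333288.19 + 91060.39 = 424348.58

Total landed cost: CNY 424348.58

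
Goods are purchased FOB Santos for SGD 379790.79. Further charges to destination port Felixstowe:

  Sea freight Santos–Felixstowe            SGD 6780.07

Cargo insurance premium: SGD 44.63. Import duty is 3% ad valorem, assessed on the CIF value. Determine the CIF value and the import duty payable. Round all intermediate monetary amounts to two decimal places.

CIF value: SGD 386615.49; import duty: SGD 11598.46

CIF = FOB price + freight + insurance
CIF = 379790.79 + 6780.07 + 44.63 = 386615.49
Import duty = 386615.49 × 3% = 11598.46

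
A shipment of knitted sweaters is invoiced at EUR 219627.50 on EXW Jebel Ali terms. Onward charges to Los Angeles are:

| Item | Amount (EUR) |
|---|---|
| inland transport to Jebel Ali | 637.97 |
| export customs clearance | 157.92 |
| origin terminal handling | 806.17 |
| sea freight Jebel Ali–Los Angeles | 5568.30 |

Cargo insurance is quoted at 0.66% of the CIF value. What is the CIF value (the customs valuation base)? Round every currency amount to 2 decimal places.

CIF value: EUR 228304.67

Let C be the CIF value. C = EXW price + pre-shipment costs + freight + 0.66% × C
C − 0.66% × C = 219627.50 + 637.97 + 157.92 + 806.17 + 5568.30
0.9934 × C = 226797.86
C = 226797.86 / 0.9934 = 228304.67
Insurance premium = 0.66% × 228304.67 = 1506.81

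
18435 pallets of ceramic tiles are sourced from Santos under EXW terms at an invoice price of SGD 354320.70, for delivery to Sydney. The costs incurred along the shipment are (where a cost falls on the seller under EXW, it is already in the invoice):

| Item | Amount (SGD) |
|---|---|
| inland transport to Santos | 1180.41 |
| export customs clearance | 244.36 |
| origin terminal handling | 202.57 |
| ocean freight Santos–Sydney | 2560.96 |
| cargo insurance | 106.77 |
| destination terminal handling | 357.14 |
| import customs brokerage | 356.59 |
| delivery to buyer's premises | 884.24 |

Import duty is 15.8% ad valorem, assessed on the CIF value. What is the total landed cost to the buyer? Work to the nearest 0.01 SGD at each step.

EXW: the seller makes goods available at their premises; the buyer bears all onward costs.
CIF value = EXW price + inland to port + export clearance + origin terminal + freight + insurance = 354320.70 + 1180.41 + 244.36 + 202.57 + 2560.96 + 106.77 = 358615.77
Import duty = 358615.77 × 15.8% = 56661.29
Buyer bears: inland to port 1180.41 + export clearance 244.36 + origin terminal 202.57 + freight 2560.96 + insurance 106.77 + destination terminal 357.14 + brokerage 356.59 + delivery 884.24 + duty 56661.29 = 62554.33
Landed cost = invoice 354320.70 + 62554.33 = 416875.03

Total landed cost: SGD 416875.03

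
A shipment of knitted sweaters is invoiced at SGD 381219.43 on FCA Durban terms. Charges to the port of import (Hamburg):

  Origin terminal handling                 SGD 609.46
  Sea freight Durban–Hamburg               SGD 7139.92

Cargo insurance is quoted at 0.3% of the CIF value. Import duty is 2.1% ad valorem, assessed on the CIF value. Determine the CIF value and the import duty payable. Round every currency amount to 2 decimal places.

CIF value: SGD 390139.23; import duty: SGD 8192.92

Let C be the CIF value. C = FCA price + pre-shipment costs + freight + 0.3% × C
C − 0.3% × C = 381219.43 + 609.46 + 7139.92
0.997 × C = 388968.81
C = 388968.81 / 0.997 = 390139.23
Insurance premium = 0.3% × 390139.23 = 1170.42
Import duty = 390139.23 × 2.1% = 8192.92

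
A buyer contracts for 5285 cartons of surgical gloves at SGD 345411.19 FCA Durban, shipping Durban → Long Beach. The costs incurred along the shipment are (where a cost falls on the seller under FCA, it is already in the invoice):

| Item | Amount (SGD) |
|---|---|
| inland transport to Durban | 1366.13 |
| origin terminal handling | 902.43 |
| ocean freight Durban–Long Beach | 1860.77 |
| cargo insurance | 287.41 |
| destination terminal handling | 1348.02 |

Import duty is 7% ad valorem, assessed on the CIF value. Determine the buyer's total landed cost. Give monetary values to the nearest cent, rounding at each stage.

Total landed cost: SGD 374202.15

FCA: the seller delivers export-cleared goods to the carrier; the buyer bears costs from that point.
Already in the invoice (seller's account under FCA): inland to port — exclude.
CIF value = FCA price + origin terminal + freight + insurance = 345411.19 + 902.43 + 1860.77 + 287.41 = 348461.80
Import duty = 348461.80 × 7% = 24392.33
Buyer bears: origin terminal 902.43 + freight 1860.77 + insurance 287.41 + destination terminal 1348.02 + duty 24392.33 = 28790.96
Landed cost = invoice 345411.19 + 28790.96 = 374202.15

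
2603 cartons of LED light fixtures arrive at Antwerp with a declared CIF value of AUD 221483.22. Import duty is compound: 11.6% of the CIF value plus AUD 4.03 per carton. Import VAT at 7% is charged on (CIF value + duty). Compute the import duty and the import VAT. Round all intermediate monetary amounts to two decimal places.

Import duty: AUD 36182.14; import VAT: AUD 18036.58

Ad valorem component: 221483.22 × 11.6% = 25692.05
Specific component: 2603 × 4.03 = 10490.09
Import duty = 25692.05 + 10490.09 = 36182.14
VAT base = CIF + duty = 221483.22 + 36182.14 = 257665.36
Import VAT = 257665.36 × 7% = 18036.58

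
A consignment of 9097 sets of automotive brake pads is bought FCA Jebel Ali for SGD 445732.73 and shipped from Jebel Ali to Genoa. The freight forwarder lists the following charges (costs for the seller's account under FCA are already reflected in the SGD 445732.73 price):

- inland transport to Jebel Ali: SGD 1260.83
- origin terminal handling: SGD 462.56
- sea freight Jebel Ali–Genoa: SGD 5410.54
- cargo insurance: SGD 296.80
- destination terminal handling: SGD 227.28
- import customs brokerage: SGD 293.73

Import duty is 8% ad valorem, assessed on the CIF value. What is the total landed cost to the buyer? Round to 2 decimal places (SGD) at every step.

Total landed cost: SGD 488575.85

FCA: the seller delivers export-cleared goods to the carrier; the buyer bears costs from that point.
Already in the invoice (seller's account under FCA): inland to port — exclude.
CIF value = FCA price + origin terminal + freight + insurance = 445732.73 + 462.56 + 5410.54 + 296.80 = 451902.63
Import duty = 451902.63 × 8% = 36152.21
Buyer bears: origin terminal 462.56 + freight 5410.54 + insurance 296.80 + destination terminal 227.28 + brokerage 293.73 + duty 36152.21 = 42843.12
Landed cost = invoice 445732.73 + 42843.12 = 488575.85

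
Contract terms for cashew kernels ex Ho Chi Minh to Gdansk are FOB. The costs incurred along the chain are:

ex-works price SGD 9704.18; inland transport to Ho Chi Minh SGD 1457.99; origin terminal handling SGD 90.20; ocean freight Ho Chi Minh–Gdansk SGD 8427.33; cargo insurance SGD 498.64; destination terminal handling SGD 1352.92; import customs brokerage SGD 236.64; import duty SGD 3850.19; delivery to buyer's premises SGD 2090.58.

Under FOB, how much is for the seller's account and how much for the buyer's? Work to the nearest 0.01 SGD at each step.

FOB: the seller bears costs until goods are on board at the origin port; the buyer bears freight, insurance and all costs thereafter.
Seller's account: goods 9704.18 + inland to port 1457.99 + origin terminal 90.20 = 11252.37
Buyer's account: freight 8427.33 + insurance 498.64 + destination terminal 1352.92 + brokerage 236.64 + duty 3850.19 + delivery 2090.58 = 16456.30

Seller: SGD 11252.37; buyer: SGD 16456.30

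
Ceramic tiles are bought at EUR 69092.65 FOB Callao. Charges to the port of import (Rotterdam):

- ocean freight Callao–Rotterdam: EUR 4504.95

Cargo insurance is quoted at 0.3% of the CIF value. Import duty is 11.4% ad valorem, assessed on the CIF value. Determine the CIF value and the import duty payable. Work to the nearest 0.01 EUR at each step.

Let C be the CIF value. C = FOB price + freight + 0.3% × C
C − 0.3% × C = 69092.65 + 4504.95
0.997 × C = 73597.60
C = 73597.60 / 0.997 = 73819.06
Insurance premium = 0.3% × 73819.06 = 221.46
Import duty = 73819.06 × 11.4% = 8415.37

CIF value: EUR 73819.06; import duty: EUR 8415.37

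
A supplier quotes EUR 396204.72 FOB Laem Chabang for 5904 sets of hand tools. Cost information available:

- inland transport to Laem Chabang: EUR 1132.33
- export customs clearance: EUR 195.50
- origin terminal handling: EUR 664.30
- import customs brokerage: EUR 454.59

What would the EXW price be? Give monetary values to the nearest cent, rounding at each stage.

Not relevant to the conversion: brokerage — on the buyer under both terms; not part of either seller's price.
From FOB to EXW, the seller no longer bears: inland to port, export clearance, origin terminal.
EXW price = 396204.72 − 1132.33 − 195.50 − 664.30 = 394212.59

EXW price: EUR 394212.59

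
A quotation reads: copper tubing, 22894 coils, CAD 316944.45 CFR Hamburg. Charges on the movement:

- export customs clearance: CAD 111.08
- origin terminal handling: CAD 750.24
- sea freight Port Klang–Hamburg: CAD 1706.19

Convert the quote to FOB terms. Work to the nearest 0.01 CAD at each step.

FOB price: CAD 315238.26

Not relevant to the conversion: export clearance, origin terminal — on the seller under both CFR and FOB; already in the CFR price and stays in the FOB price.
From CFR to FOB, the seller no longer bears: freight.
FOB price = 316944.45 − 1706.19 = 315238.26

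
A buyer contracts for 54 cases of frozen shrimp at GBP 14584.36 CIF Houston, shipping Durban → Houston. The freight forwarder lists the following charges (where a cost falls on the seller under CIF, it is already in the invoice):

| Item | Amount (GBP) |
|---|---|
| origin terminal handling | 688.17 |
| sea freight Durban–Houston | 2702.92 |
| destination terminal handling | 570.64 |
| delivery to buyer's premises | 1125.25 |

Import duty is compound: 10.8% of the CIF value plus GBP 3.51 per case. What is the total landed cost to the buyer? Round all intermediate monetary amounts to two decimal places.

Total landed cost: GBP 18044.90

CIF: the seller pays costs through ocean freight and marine insurance to the destination port.
Already in the invoice (seller's account under CIF): origin terminal, freight — exclude.
The CIF price already equals the CIF value: 14584.36
Ad valorem component: 14584.36 × 10.8% = 1575.11
Specific component: 54 × 3.51 = 189.54
Import duty = 1575.11 + 189.54 = 1764.65
Buyer bears: destination terminal 570.64 + delivery 1125.25 + duty 1764.65 = 3460.54
Landed cost = invoice 14584.36 + 3460.54 = 18044.90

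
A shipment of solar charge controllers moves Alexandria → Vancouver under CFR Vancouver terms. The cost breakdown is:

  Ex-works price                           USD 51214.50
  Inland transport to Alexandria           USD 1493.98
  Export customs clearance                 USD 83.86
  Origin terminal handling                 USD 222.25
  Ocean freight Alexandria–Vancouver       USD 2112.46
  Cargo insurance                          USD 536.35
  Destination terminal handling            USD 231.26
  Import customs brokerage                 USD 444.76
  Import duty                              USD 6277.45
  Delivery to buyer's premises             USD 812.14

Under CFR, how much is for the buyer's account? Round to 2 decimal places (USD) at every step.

Buyer's account: USD 8301.96

CFR: the seller pays costs through ocean freight to the destination port, but not insurance.
Seller's account: goods 51214.50 + inland to port 1493.98 + export clearance 83.86 + origin terminal 222.25 + freight 2112.46 = 55127.05
Buyer's account: insurance 536.35 + destination terminal 231.26 + brokerage 444.76 + duty 6277.45 + delivery 812.14 = 8301.96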